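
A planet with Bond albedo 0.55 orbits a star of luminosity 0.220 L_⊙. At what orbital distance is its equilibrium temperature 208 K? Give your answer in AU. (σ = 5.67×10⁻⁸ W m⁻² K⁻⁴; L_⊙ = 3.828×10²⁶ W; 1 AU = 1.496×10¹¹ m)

L = 0.220 × 3.828×10²⁶ = 8.42×10²⁵ W.
From T_eq⁴ = L(1−A)/(16πσd²): d = √[L(1−A)/(16πσT_eq⁴)].
d = √[8.42×10²⁵ × 0.45 / (16π × 5.67×10⁻⁸ × (208)⁴)] = 8.43×10¹⁰ m = 0.563 AU.

d ≈ 0.563 AU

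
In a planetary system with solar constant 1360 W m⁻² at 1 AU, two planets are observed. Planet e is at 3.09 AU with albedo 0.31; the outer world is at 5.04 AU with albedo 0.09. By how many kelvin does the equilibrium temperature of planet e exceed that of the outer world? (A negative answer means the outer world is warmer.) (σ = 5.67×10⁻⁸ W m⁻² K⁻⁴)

ΔT ≈ 23.2 K

T_eq = [S₀(1−A)/(4σd²)]^(1/4), so T ∝ (1−A)^(1/4) / √d.
T₁ = [1360×0.69/(4×5.67×10⁻⁸×3.09²)]^(1/4) = 144.28 K.
T₂ = [1360×0.91/(4×5.67×10⁻⁸×5.04²)]^(1/4) = 121.07 K.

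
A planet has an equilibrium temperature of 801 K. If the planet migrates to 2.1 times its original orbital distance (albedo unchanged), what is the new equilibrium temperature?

T_eq ≈ 553 K

T_eq ∝ L^(1/4) · d^(−1/2).
T′ = 801 / 2.1^(1/2) = 553 K.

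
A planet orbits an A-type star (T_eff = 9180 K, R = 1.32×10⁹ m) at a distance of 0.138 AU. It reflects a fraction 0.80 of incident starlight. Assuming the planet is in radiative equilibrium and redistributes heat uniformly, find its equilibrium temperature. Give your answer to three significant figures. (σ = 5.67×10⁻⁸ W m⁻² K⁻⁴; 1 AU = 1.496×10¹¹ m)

d = 0.138 AU = 2.06×10¹⁰ m.
L = 4πR_⋆²σT_⋆⁴ = 4π(1.32×10⁹)² × 5.67×10⁻⁸ × (9180)⁴ = 8.82×10²⁷ W.
S = L/(4πd²) = 1.65×10⁶ W m⁻².
Energy balance: absorbed = emitted ⇒ πR²·S(1−A) = 4πR²·σT_eq⁴, so T_eq⁴ = S(1−A)/(4σ).
T_eq = [1.65×10⁶ × 0.20 / (4 × 5.67×10⁻⁸)]^(1/4) = (1.45×10¹²)^(1/4) = 1100 K.

T_eq ≈ 1100 K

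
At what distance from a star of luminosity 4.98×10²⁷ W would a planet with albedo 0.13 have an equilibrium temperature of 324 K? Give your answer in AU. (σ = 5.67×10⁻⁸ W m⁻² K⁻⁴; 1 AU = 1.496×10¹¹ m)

d ≈ 2.48 AU

From T_eq⁴ = L(1−A)/(16πσd²): d = √[L(1−A)/(16πσT_eq⁴)].
d = √[4.98×10²⁷ × 0.87 / (16π × 5.67×10⁻⁸ × (324)⁴)] = 3.71×10¹¹ m = 2.48 AU.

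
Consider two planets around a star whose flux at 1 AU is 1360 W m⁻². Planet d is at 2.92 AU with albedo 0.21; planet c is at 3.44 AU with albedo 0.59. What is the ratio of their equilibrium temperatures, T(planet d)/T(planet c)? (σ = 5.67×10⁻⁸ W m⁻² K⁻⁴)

T₁/T₂ ≈ 1.279

T_eq = [S₀(1−A)/(4σd²)]^(1/4), so T ∝ (1−A)^(1/4) / √d.
T₁ = [1360×0.79/(4×5.67×10⁻⁸×2.92²)]^(1/4) = 153.53 K.
T₂ = [1360×0.41/(4×5.67×10⁻⁸×3.44²)]^(1/4) = 120.06 K.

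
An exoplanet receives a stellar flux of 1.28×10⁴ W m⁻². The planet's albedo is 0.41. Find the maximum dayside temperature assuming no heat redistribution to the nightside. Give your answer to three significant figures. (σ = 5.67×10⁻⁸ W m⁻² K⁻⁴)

T_ss ≈ 604 K

With no redistribution each surface element balances locally: S(1−A) = σT⁴.
T = [1.28×10⁴ × 0.59 / 5.67×10⁻⁸]^(1/4) = (1.33×10¹¹)^(1/4) = 604 K.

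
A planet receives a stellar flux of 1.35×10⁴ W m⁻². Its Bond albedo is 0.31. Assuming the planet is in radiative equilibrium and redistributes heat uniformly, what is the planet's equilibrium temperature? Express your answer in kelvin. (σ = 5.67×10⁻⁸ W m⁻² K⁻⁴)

Energy balance: absorbed = emitted ⇒ πR²·S(1−A) = 4πR²·σT_eq⁴, so T_eq⁴ = S(1−A)/(4σ).
T_eq = [1.35×10⁴ × 0.69 / (4 × 5.67×10⁻⁸)]^(1/4) = (4.11×10¹⁰)^(1/4) = 450 K.

T_eq ≈ 450 K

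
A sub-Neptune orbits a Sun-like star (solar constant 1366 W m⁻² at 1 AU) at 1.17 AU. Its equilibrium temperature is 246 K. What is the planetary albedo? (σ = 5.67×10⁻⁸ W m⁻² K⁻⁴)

Flux at 1.17 AU: S = 1366/1.17² = 998 W m⁻².
From T_eq⁴ = S(1−A)/(4σ): 1−A = 4σT_eq⁴/S.
1−A = 4 × 5.67×10⁻⁸ × (246)⁴ / 998 = 0.832.

A ≈ 0.17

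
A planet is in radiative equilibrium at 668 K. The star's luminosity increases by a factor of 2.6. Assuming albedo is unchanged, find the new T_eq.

T_eq ≈ 848 K

T_eq ∝ L^(1/4) · d^(−1/2).
T′ = 668 × 2.6^(1/4) = 848 K.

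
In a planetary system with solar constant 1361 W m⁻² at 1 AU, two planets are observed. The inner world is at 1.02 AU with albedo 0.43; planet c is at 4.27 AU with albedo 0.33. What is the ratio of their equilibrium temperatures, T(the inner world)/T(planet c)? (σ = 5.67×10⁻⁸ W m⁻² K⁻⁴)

T₁/T₂ ≈ 1.965

T_eq = [S₀(1−A)/(4σd²)]^(1/4), so T ∝ (1−A)^(1/4) / √d.
T₁ = [1361×0.57/(4×5.67×10⁻⁸×1.02²)]^(1/4) = 239.45 K.
T₂ = [1361×0.67/(4×5.67×10⁻⁸×4.27²)]^(1/4) = 121.86 K.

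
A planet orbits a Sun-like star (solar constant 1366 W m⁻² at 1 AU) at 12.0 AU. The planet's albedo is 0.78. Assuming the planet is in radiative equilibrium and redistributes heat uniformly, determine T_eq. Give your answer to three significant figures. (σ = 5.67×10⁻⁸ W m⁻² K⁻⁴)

T_eq ≈ 55.1 K

Flux at 12.0 AU: S = 1366/12.0² = 9.49 W m⁻².
Energy balance: absorbed = emitted ⇒ πR²·S(1−A) = 4πR²·σT_eq⁴, so T_eq⁴ = S(1−A)/(4σ).
T_eq = [9.49 × 0.22 / (4 × 5.67×10⁻⁸)]^(1/4) = (9.20×10⁶)^(1/4) = 55.1 K.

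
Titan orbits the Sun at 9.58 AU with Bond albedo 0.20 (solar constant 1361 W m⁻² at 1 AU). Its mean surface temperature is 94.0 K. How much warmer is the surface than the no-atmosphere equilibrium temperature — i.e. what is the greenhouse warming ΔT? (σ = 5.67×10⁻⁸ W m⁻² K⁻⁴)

ΔT ≈ 9.0 K

S = 1361/9.58² = 14.83 W m⁻².
T_eq = [S(1−A)/(4σ)]^(1/4) = [14.83×0.80/(4×5.67×10⁻⁸)]^(1/4) = 85.0 K.
ΔT = T_surf − T_eq = 94 − 85.0.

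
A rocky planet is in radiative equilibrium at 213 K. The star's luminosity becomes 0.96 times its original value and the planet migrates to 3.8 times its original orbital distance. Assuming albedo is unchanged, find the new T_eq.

T_eq ∝ L^(1/4) · d^(−1/2).
T′ = 213 × 0.96^(1/4) / 3.8^(1/2) = 108 K.

T_eq ≈ 108 K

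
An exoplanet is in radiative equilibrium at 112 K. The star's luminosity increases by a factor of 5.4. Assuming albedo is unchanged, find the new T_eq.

T_eq ≈ 171 K

T_eq ∝ L^(1/4) · d^(−1/2).
T′ = 112 × 5.4^(1/4) = 171 K.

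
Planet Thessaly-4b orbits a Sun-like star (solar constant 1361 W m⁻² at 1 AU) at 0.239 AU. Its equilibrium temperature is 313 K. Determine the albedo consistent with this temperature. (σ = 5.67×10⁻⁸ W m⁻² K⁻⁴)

Flux at 0.239 AU: S = 1361/0.239² = 2.38×10⁴ W m⁻².
From T_eq⁴ = S(1−A)/(4σ): 1−A = 4σT_eq⁴/S.
1−A = 4 × 5.67×10⁻⁸ × (313)⁴ / 2.38×10⁴ = 0.091.

A ≈ 0.91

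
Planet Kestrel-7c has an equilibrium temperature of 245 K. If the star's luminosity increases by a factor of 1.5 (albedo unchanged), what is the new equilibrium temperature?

T_eq ≈ 271 K

T_eq ∝ L^(1/4) · d^(−1/2).
T′ = 245 × 1.5^(1/4) = 271 K.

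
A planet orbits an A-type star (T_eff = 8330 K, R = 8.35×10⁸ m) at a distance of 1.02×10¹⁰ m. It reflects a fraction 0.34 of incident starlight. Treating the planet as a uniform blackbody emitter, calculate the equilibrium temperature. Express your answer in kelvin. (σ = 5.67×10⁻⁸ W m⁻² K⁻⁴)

T_eq ≈ 1520 K

L = 4πR_⋆²σT_⋆⁴ = 4π(8.35×10⁸)² × 5.67×10⁻⁸ × (8330)⁴ = 2.39×10²⁷ W.
S = L/(4πd²) = 1.83×10⁶ W m⁻².
Energy balance: absorbed = emitted ⇒ πR²·S(1−A) = 4πR²·σT_eq⁴, so T_eq⁴ = S(1−A)/(4σ).
T_eq = [1.83×10⁶ × 0.66 / (4 × 5.67×10⁻⁸)]^(1/4) = (5.32×10¹²)^(1/4) = 1520 K.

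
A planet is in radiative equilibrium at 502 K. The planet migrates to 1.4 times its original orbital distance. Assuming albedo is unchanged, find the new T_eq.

T_eq ≈ 424 K

T_eq ∝ L^(1/4) · d^(−1/2).
T′ = 502 / 1.4^(1/2) = 424 K.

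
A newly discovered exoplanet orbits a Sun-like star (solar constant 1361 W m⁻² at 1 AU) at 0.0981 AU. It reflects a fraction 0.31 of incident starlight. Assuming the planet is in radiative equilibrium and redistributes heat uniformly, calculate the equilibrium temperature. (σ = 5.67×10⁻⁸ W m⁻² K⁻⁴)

T_eq ≈ 810 K

Flux at 0.0981 AU: S = 1361/0.0981² = 1.41×10⁵ W m⁻².
Energy balance: absorbed = emitted ⇒ πR²·S(1−A) = 4πR²·σT_eq⁴, so T_eq⁴ = S(1−A)/(4σ).
T_eq = [1.41×10⁵ × 0.69 / (4 × 5.67×10⁻⁸)]^(1/4) = (4.30×10¹¹)^(1/4) = 810 K.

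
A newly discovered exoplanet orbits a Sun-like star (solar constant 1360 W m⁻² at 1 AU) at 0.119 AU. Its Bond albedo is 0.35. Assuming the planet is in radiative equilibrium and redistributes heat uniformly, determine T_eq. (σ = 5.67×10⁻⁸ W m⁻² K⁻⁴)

T_eq ≈ 724 K

Flux at 0.119 AU: S = 1360/0.119² = 9.60×10⁴ W m⁻².
Energy balance: absorbed = emitted ⇒ πR²·S(1−A) = 4πR²·σT_eq⁴, so T_eq⁴ = S(1−A)/(4σ).
T_eq = [9.60×10⁴ × 0.65 / (4 × 5.67×10⁻⁸)]^(1/4) = (2.75×10¹¹)^(1/4) = 724 K.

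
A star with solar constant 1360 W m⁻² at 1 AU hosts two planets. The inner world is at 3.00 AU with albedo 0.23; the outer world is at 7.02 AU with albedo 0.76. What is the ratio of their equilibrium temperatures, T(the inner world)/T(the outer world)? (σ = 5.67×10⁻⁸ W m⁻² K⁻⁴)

T_eq = [S₀(1−A)/(4σd²)]^(1/4), so T ∝ (1−A)^(1/4) / √d.
T₁ = [1360×0.77/(4×5.67×10⁻⁸×3.00²)]^(1/4) = 150.50 K.
T₂ = [1360×0.24/(4×5.67×10⁻⁸×7.02²)]^(1/4) = 73.51 K.

T₁/T₂ ≈ 2.047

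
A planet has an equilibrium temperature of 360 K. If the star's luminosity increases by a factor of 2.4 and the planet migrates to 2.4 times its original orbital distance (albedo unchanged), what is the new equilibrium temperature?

T_eq ∝ L^(1/4) · d^(−1/2).
T′ = 360 × 2.4^(1/4) / 2.4^(1/2) = 289 K.

T_eq ≈ 289 K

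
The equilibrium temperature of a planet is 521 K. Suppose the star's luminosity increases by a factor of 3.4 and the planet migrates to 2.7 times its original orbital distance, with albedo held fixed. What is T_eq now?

T_eq ∝ L^(1/4) · d^(−1/2).
T′ = 521 × 3.4^(1/4) / 2.7^(1/2) = 431 K.

T_eq ≈ 431 K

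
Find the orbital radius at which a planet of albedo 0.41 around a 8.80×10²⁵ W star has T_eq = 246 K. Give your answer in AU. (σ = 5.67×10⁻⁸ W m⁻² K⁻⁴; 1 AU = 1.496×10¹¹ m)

d ≈ 0.471 AU

From T_eq⁴ = L(1−A)/(16πσd²): d = √[L(1−A)/(16πσT_eq⁴)].
d = √[8.80×10²⁵ × 0.59 / (16π × 5.67×10⁻⁸ × (246)⁴)] = 7.05×10¹⁰ m = 0.471 AU.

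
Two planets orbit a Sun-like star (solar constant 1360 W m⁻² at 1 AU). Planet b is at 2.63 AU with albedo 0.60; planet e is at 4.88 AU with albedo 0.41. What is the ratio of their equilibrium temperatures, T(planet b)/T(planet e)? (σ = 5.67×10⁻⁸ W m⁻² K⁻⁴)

T₁/T₂ ≈ 1.236

T_eq = [S₀(1−A)/(4σd²)]^(1/4), so T ∝ (1−A)^(1/4) / √d.
T₁ = [1360×0.40/(4×5.67×10⁻⁸×2.63²)]^(1/4) = 136.46 K.
T₂ = [1360×0.59/(4×5.67×10⁻⁸×4.88²)]^(1/4) = 110.40 K.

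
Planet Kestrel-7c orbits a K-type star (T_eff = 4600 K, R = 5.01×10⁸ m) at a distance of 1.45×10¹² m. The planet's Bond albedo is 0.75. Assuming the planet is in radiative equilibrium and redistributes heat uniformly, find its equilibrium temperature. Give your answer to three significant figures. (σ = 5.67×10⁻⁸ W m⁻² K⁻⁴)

T_eq ≈ 42.8 K

L = 4πR_⋆²σT_⋆⁴ = 4π(5.01×10⁸)² × 5.67×10⁻⁸ × (4600)⁴ = 8.01×10²⁵ W.
S = L/(4πd²) = 3.03 W m⁻².
Energy balance: absorbed = emitted ⇒ πR²·S(1−A) = 4πR²·σT_eq⁴, so T_eq⁴ = S(1−A)/(4σ).
T_eq = [3.03 × 0.25 / (4 × 5.67×10⁻⁸)]^(1/4) = (3.34×10⁶)^(1/4) = 42.8 K.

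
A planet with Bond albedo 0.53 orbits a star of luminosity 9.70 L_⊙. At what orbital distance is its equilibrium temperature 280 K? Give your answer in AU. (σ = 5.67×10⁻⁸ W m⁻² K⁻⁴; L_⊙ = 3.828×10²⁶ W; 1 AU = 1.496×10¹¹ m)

L = 9.70 × 3.828×10²⁶ = 3.71×10²⁷ W.
From T_eq⁴ = L(1−A)/(16πσd²): d = √[L(1−A)/(16πσT_eq⁴)].
d = √[3.71×10²⁷ × 0.47 / (16π × 5.67×10⁻⁸ × (280)⁴)] = 3.16×10¹¹ m = 2.11 AU.

d ≈ 2.11 AU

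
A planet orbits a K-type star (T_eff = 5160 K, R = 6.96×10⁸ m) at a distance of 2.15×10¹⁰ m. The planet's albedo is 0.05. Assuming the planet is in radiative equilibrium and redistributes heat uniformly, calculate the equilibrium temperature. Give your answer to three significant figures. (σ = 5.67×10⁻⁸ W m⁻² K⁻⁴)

L = 4πR_⋆²σT_⋆⁴ = 4π(6.96×10⁸)² × 5.67×10⁻⁸ × (5160)⁴ = 2.45×10²⁶ W.
S = L/(4πd²) = 4.21×10⁴ W m⁻².
Energy balance: absorbed = emitted ⇒ πR²·S(1−A) = 4πR²·σT_eq⁴, so T_eq⁴ = S(1−A)/(4σ).
T_eq = [4.21×10⁴ × 0.95 / (4 × 5.67×10⁻⁸)]^(1/4) = (1.76×10¹¹)^(1/4) = 648 K.

T_eq ≈ 648 K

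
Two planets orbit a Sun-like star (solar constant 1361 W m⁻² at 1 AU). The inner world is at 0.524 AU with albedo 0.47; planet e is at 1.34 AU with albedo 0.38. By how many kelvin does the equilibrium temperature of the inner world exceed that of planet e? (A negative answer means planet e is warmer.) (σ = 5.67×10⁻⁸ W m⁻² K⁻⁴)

ΔT ≈ 114.7 K

T_eq = [S₀(1−A)/(4σd²)]^(1/4), so T ∝ (1−A)^(1/4) / √d.
T₁ = [1361×0.53/(4×5.67×10⁻⁸×0.524²)]^(1/4) = 328.06 K.
T₂ = [1361×0.62/(4×5.67×10⁻⁸×1.34²)]^(1/4) = 213.35 K.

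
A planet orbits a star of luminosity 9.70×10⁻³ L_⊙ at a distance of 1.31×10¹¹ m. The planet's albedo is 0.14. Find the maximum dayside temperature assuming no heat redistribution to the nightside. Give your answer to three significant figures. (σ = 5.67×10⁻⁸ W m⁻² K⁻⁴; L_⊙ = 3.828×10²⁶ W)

L = 9.70×10⁻³ × 3.828×10²⁶ = 3.71×10²⁴ W.
Flux: S = L/(4πd²) = 3.71×10²⁴/(4π×(1.31×10¹¹)²) = 17.2 W m⁻².
With no redistribution each surface element balances locally: S(1−A) = σT⁴.
T = [17.2 × 0.86 / 5.67×10⁻⁸]^(1/4) = (2.61×10⁸)^(1/4) = 127 K.

T_ss ≈ 127 K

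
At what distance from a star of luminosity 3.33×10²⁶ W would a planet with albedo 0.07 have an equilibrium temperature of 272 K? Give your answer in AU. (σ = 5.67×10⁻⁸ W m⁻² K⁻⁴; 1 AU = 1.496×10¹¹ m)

From T_eq⁴ = L(1−A)/(16πσd²): d = √[L(1−A)/(16πσT_eq⁴)].
d = √[3.33×10²⁶ × 0.93 / (16π × 5.67×10⁻⁸ × (272)⁴)] = 1.41×10¹¹ m = 0.942 AU.

d ≈ 0.942 AU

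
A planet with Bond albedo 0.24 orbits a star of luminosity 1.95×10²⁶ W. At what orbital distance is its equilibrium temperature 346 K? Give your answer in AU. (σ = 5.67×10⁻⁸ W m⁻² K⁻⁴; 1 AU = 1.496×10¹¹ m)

From T_eq⁴ = L(1−A)/(16πσd²): d = √[L(1−A)/(16πσT_eq⁴)].
d = √[1.95×10²⁶ × 0.76 / (16π × 5.67×10⁻⁸ × (346)⁴)] = 6.02×10¹⁰ m = 0.403 AU.

d ≈ 0.403 AU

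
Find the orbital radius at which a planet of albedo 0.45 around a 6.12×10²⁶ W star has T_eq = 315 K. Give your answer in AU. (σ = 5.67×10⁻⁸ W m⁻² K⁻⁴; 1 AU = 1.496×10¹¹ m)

From T_eq⁴ = L(1−A)/(16πσd²): d = √[L(1−A)/(16πσT_eq⁴)].
d = √[6.12×10²⁶ × 0.55 / (16π × 5.67×10⁻⁸ × (315)⁴)] = 1.10×10¹¹ m = 0.732 AU.

d ≈ 0.732 AU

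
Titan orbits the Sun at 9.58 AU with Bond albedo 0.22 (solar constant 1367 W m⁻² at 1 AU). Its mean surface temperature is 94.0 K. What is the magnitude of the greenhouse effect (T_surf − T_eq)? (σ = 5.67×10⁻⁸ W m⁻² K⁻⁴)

ΔT ≈ 9.4 K

S = 1367/9.58² = 14.89 W m⁻².
T_eq = [S(1−A)/(4σ)]^(1/4) = [14.89×0.78/(4×5.67×10⁻⁸)]^(1/4) = 84.6 K.
ΔT = T_surf − T_eq = 94 − 84.6.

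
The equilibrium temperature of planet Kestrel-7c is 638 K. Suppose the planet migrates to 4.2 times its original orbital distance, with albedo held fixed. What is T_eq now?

T_eq ∝ L^(1/4) · d^(−1/2).
T′ = 638 / 4.2^(1/2) = 311 K.

T_eq ≈ 311 K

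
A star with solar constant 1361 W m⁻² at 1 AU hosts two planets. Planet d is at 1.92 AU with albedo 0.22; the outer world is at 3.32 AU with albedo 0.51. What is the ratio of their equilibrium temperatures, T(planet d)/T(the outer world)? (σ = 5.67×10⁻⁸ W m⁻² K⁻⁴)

T_eq = [S₀(1−A)/(4σd²)]^(1/4), so T ∝ (1−A)^(1/4) / √d.
T₁ = [1361×0.78/(4×5.67×10⁻⁸×1.92²)]^(1/4) = 188.77 K.
T₂ = [1361×0.49/(4×5.67×10⁻⁸×3.32²)]^(1/4) = 127.80 K.

T₁/T₂ ≈ 1.477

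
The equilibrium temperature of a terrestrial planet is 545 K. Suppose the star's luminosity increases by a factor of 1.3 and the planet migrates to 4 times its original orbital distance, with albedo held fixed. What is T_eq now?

T_eq ≈ 291 K

T_eq ∝ L^(1/4) · d^(−1/2).
T′ = 545 × 1.3^(1/4) / 4^(1/2) = 291 K.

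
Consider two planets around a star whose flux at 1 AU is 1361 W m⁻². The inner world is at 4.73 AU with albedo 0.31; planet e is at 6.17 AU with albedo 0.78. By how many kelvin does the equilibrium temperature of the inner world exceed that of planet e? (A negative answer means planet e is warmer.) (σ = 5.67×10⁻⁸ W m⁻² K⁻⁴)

T_eq = [S₀(1−A)/(4σd²)]^(1/4), so T ∝ (1−A)^(1/4) / √d.
T₁ = [1361×0.69/(4×5.67×10⁻⁸×4.73²)]^(1/4) = 116.64 K.
T₂ = [1361×0.22/(4×5.67×10⁻⁸×6.17²)]^(1/4) = 76.74 K.

ΔT ≈ 39.9 K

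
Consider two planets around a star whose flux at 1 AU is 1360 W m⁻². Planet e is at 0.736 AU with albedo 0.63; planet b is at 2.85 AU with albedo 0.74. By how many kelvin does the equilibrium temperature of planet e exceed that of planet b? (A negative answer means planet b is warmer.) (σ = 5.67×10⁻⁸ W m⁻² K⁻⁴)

ΔT ≈ 135.3 K

T_eq = [S₀(1−A)/(4σd²)]^(1/4), so T ∝ (1−A)^(1/4) / √d.
T₁ = [1360×0.37/(4×5.67×10⁻⁸×0.736²)]^(1/4) = 252.98 K.
T₂ = [1360×0.26/(4×5.67×10⁻⁸×2.85²)]^(1/4) = 117.70 K.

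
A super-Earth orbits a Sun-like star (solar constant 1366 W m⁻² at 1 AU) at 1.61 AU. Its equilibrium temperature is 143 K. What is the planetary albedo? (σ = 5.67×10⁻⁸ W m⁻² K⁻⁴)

Flux at 1.61 AU: S = 1366/1.61² = 527 W m⁻².
From T_eq⁴ = S(1−A)/(4σ): 1−A = 4σT_eq⁴/S.
1−A = 4 × 5.67×10⁻⁸ × (143)⁴ / 527 = 0.180.

A ≈ 0.82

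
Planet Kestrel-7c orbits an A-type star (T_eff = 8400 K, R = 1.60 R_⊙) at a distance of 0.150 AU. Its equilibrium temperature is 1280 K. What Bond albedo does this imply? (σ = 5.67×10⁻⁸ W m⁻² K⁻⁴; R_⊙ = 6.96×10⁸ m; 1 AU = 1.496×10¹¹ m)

R_⋆ = 1.60 × 6.96×10⁸ = 1.11×10⁹ m.
d = 0.150 AU = 2.24×10¹⁰ m.
L = 4πR_⋆²σT_⋆⁴ = 4π(1.11×10⁹)² × 5.67×10⁻⁸ × (8400)⁴ = 4.40×10²⁷ W.
S = L/(4πd²) = 6.95×10⁵ W m⁻².
From T_eq⁴ = S(1−A)/(4σ): 1−A = 4σT_eq⁴/S.
1−A = 4 × 5.67×10⁻⁸ × (1280)⁴ / 6.95×10⁵ = 0.876.

A ≈ 0.12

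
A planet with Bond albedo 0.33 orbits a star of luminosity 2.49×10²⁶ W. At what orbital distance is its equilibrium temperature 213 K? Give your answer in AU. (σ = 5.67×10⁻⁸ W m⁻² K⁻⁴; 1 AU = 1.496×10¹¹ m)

From T_eq⁴ = L(1−A)/(16πσd²): d = √[L(1−A)/(16πσT_eq⁴)].
d = √[2.49×10²⁶ × 0.67 / (16π × 5.67×10⁻⁸ × (213)⁴)] = 1.69×10¹¹ m = 1.13 AU.

d ≈ 1.13 AU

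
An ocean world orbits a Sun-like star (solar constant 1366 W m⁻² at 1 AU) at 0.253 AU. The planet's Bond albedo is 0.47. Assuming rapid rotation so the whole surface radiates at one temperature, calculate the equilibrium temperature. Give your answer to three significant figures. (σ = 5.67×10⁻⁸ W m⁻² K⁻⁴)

Flux at 0.253 AU: S = 1366/0.253² = 2.13×10⁴ W m⁻².
Energy balance: absorbed = emitted ⇒ πR²·S(1−A) = 4πR²·σT_eq⁴, so T_eq⁴ = S(1−A)/(4σ).
T_eq = [2.13×10⁴ × 0.53 / (4 × 5.67×10⁻⁸)]^(1/4) = (4.99×10¹⁰)^(1/4) = 473 K.

T_eq ≈ 473 K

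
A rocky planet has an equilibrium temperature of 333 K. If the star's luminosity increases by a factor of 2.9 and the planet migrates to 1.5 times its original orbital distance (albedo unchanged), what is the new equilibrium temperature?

T_eq ≈ 355 K

T_eq ∝ L^(1/4) · d^(−1/2).
T′ = 333 × 2.9^(1/4) / 1.5^(1/2) = 355 K.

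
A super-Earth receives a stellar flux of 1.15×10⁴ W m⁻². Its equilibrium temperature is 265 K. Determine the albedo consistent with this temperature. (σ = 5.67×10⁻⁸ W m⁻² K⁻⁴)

From T_eq⁴ = S(1−A)/(4σ): 1−A = 4σT_eq⁴/S.
1−A = 4 × 5.67×10⁻⁸ × (265)⁴ / 1.15×10⁴ = 0.097.

A ≈ 0.90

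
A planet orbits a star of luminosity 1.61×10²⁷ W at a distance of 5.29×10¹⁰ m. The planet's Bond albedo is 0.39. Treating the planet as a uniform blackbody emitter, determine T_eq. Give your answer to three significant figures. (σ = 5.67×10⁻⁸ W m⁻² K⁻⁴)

Flux: S = L/(4πd²) = 1.61×10²⁷/(4π×(5.29×10¹⁰)²) = 4.58×10⁴ W m⁻².
Energy balance: absorbed = emitted ⇒ πR²·S(1−A) = 4πR²·σT_eq⁴, so T_eq⁴ = S(1−A)/(4σ).
T_eq = [4.58×10⁴ × 0.61 / (4 × 5.67×10⁻⁸)]^(1/4) = (1.23×10¹¹)^(1/4) = 592 K.

T_eq ≈ 592 K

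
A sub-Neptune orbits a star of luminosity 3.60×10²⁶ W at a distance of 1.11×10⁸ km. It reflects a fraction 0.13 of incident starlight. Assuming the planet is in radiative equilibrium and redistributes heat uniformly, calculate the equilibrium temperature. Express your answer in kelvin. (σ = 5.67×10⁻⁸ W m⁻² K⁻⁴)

T_eq ≈ 307 K

d = 1.11×10⁸ km = 1.11×10¹¹ m.
Flux: S = L/(4πd²) = 3.60×10²⁶/(4π×(1.11×10¹¹)²) = 2330 W m⁻².
Energy balance: absorbed = emitted ⇒ πR²·S(1−A) = 4πR²·σT_eq⁴, so T_eq⁴ = S(1−A)/(4σ).
T_eq = [2330 × 0.87 / (4 × 5.67×10⁻⁸)]^(1/4) = (8.92×10⁹)^(1/4) = 307 K.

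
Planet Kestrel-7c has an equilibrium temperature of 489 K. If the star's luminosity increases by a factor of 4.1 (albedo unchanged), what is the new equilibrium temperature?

T_eq ∝ L^(1/4) · d^(−1/2).
T′ = 489 × 4.1^(1/4) = 696 K.

T_eq ≈ 696 K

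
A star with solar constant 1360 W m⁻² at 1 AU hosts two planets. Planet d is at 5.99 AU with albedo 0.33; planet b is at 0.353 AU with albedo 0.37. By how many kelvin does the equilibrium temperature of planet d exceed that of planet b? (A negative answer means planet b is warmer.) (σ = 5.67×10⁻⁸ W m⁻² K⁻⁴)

ΔT ≈ -314.4 K

T_eq = [S₀(1−A)/(4σd²)]^(1/4), so T ∝ (1−A)^(1/4) / √d.
T₁ = [1360×0.67/(4×5.67×10⁻⁸×5.99²)]^(1/4) = 102.87 K.
T₂ = [1360×0.63/(4×5.67×10⁻⁸×0.353²)]^(1/4) = 417.27 K.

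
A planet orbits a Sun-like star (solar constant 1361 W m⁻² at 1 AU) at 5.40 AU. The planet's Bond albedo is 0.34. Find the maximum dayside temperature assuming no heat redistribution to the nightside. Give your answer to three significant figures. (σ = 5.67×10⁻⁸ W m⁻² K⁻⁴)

T_ss ≈ 153 K

Flux at 5.40 AU: S = 1361/5.40² = 46.7 W m⁻².
With no redistribution each surface element balances locally: S(1−A) = σT⁴.
T = [46.7 × 0.66 / 5.67×10⁻⁸]^(1/4) = (5.43×10⁸)^(1/4) = 153 K.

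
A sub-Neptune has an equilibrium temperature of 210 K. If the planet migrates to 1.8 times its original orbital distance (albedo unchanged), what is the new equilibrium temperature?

T_eq ∝ L^(1/4) · d^(−1/2).
T′ = 210 / 1.8^(1/2) = 157 K.

T_eq ≈ 157 K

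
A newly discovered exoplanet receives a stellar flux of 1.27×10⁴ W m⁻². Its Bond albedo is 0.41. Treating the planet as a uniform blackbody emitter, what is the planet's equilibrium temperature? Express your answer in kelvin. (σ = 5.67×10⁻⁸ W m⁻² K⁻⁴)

T_eq ≈ 426 K

Energy balance: absorbed = emitted ⇒ πR²·S(1−A) = 4πR²·σT_eq⁴, so T_eq⁴ = S(1−A)/(4σ).
T_eq = [1.27×10⁴ × 0.59 / (4 × 5.67×10⁻⁸)]^(1/4) = (3.30×10¹⁰)^(1/4) = 426 K.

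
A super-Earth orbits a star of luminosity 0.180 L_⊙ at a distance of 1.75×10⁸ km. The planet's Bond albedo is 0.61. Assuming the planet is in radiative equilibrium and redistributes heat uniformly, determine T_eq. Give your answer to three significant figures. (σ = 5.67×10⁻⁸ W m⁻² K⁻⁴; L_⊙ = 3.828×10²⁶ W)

T_eq ≈ 132 K

d = 1.75×10⁸ km = 1.75×10¹¹ m.
L = 0.180 × 3.828×10²⁶ = 6.89×10²⁵ W.
Flux: S = L/(4πd²) = 6.89×10²⁵/(4π×(1.75×10¹¹)²) = 179 W m⁻².
Energy balance: absorbed = emitted ⇒ πR²·S(1−A) = 4πR²·σT_eq⁴, so T_eq⁴ = S(1−A)/(4σ).
T_eq = [179 × 0.39 / (4 × 5.67×10⁻⁸)]^(1/4) = (3.08×10⁸)^(1/4) = 132 K.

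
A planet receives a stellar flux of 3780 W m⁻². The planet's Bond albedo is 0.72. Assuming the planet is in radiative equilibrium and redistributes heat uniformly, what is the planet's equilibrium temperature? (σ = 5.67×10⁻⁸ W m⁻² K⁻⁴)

T_eq ≈ 261 K

Energy balance: absorbed = emitted ⇒ πR²·S(1−A) = 4πR²·σT_eq⁴, so T_eq⁴ = S(1−A)/(4σ).
T_eq = [3780 × 0.28 / (4 × 5.67×10⁻⁸)]^(1/4) = (4.67×10⁹)^(1/4) = 261 K.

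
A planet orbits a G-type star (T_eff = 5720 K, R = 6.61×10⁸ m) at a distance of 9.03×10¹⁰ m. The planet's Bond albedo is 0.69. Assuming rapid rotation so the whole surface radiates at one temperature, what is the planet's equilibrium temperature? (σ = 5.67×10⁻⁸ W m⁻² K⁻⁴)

L = 4πR_⋆²σT_⋆⁴ = 4π(6.61×10⁸)² × 5.67×10⁻⁸ × (5720)⁴ = 3.33×10²⁶ W.
S = L/(4πd²) = 3250 W m⁻².
Energy balance: absorbed = emitted ⇒ πR²·S(1−A) = 4πR²·σT_eq⁴, so T_eq⁴ = S(1−A)/(4σ).
T_eq = [3250 × 0.31 / (4 × 5.67×10⁻⁸)]^(1/4) = (4.45×10⁹)^(1/4) = 258 K.

T_eq ≈ 258 K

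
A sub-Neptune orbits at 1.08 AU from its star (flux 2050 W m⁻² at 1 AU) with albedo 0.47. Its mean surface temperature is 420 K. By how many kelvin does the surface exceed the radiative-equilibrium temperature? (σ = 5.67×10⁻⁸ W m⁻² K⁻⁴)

S = 2050/1.08² = 1758 W m⁻².
T_eq = [S(1−A)/(4σ)]^(1/4) = [1758×0.53/(4×5.67×10⁻⁸)]^(1/4) = 253.2 K.
ΔT = T_surf − T_eq = 420 − 253.2.

ΔT ≈ 166.8 K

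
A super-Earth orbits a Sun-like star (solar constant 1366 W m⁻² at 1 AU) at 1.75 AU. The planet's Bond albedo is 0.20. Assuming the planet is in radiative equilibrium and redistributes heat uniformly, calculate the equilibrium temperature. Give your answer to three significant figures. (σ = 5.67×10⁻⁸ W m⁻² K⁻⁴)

Flux at 1.75 AU: S = 1366/1.75² = 446 W m⁻².
Energy balance: absorbed = emitted ⇒ πR²·S(1−A) = 4πR²·σT_eq⁴, so T_eq⁴ = S(1−A)/(4σ).
T_eq = [446 × 0.80 / (4 × 5.67×10⁻⁸)]^(1/4) = (1.57×10⁹)^(1/4) = 199 K.

T_eq ≈ 199 K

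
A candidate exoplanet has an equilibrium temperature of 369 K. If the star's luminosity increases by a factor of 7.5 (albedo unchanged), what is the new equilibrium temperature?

T_eq ∝ L^(1/4) · d^(−1/2).
T′ = 369 × 7.5^(1/4) = 611 K.

T_eq ≈ 611 K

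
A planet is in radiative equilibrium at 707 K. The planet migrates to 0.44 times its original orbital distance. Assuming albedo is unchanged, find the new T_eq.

T_eq ≈ 1070 K

T_eq ∝ L^(1/4) · d^(−1/2).
T′ = 707 / 0.44^(1/2) = 1070 K.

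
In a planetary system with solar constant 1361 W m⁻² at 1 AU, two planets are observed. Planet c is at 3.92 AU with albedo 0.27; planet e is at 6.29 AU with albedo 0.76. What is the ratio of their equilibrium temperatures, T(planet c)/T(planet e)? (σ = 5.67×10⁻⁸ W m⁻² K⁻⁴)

T₁/T₂ ≈ 1.673

T_eq = [S₀(1−A)/(4σd²)]^(1/4), so T ∝ (1−A)^(1/4) / √d.
T₁ = [1361×0.73/(4×5.67×10⁻⁸×3.92²)]^(1/4) = 129.94 K.
T₂ = [1361×0.24/(4×5.67×10⁻⁸×6.29²)]^(1/4) = 77.67 K.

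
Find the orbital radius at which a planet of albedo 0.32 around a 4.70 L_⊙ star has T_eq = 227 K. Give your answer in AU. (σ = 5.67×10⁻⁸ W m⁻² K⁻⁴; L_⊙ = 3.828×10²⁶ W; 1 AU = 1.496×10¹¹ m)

d ≈ 2.69 AU

L = 4.70 × 3.828×10²⁶ = 1.80×10²⁷ W.
From T_eq⁴ = L(1−A)/(16πσd²): d = √[L(1−A)/(16πσT_eq⁴)].
d = √[1.80×10²⁷ × 0.68 / (16π × 5.67×10⁻⁸ × (227)⁴)] = 4.02×10¹¹ m = 2.69 AU.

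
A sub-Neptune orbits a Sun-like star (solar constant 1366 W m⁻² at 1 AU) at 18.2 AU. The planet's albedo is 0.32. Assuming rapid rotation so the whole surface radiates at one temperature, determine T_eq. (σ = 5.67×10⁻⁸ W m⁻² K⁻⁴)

Flux at 18.2 AU: S = 1366/18.2² = 4.12 W m⁻².
Energy balance: absorbed = emitted ⇒ πR²·S(1−A) = 4πR²·σT_eq⁴, so T_eq⁴ = S(1−A)/(4σ).
T_eq = [4.12 × 0.68 / (4 × 5.67×10⁻⁸)]^(1/4) = (1.24×10⁷)^(1/4) = 59.3 K.

T_eq ≈ 59.3 K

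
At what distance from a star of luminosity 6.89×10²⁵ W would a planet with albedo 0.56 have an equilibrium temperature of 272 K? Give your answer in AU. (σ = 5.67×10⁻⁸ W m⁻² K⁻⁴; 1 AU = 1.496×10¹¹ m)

From T_eq⁴ = L(1−A)/(16πσd²): d = √[L(1−A)/(16πσT_eq⁴)].
d = √[6.89×10²⁵ × 0.44 / (16π × 5.67×10⁻⁸ × (272)⁴)] = 4.41×10¹⁰ m = 0.295 AU.

d ≈ 0.295 AU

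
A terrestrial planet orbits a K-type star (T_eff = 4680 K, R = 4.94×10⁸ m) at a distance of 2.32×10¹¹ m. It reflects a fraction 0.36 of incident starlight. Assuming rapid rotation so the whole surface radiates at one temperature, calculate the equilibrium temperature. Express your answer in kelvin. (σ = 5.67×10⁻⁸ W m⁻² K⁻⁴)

L = 4πR_⋆²σT_⋆⁴ = 4π(4.94×10⁸)² × 5.67×10⁻⁸ × (4680)⁴ = 8.34×10²⁵ W.
S = L/(4πd²) = 123 W m⁻².
Energy balance: absorbed = emitted ⇒ πR²·S(1−A) = 4πR²·σT_eq⁴, so T_eq⁴ = S(1−A)/(4σ).
T_eq = [123 × 0.64 / (4 × 5.67×10⁻⁸)]^(1/4) = (3.48×10⁸)^(1/4) = 137 K.

T_eq ≈ 137 K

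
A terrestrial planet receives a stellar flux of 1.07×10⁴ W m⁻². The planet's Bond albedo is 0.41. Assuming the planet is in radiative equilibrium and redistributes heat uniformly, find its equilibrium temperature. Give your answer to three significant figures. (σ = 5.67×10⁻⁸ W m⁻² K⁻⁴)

Energy balance: absorbed = emitted ⇒ πR²·S(1−A) = 4πR²·σT_eq⁴, so T_eq⁴ = S(1−A)/(4σ).
T_eq = [1.07×10⁴ × 0.59 / (4 × 5.67×10⁻⁸)]^(1/4) = (2.78×10¹⁰)^(1/4) = 408 K.

T_eq ≈ 408 K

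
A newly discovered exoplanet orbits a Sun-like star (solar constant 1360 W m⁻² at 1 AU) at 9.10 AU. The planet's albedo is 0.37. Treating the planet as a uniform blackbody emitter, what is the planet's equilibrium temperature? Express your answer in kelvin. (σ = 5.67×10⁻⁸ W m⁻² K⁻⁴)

Flux at 9.10 AU: S = 1360/9.10² = 16.4 W m⁻².
Energy balance: absorbed = emitted ⇒ πR²·S(1−A) = 4πR²·σT_eq⁴, so T_eq⁴ = S(1−A)/(4σ).
T_eq = [16.4 × 0.63 / (4 × 5.67×10⁻⁸)]^(1/4) = (4.56×10⁷)^(1/4) = 82.2 K.

T_eq ≈ 82.2 K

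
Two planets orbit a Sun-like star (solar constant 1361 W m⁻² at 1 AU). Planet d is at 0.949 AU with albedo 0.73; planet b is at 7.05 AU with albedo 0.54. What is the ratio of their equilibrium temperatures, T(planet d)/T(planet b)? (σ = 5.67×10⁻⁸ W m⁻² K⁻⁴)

T_eq = [S₀(1−A)/(4σd²)]^(1/4), so T ∝ (1−A)^(1/4) / √d.
T₁ = [1361×0.27/(4×5.67×10⁻⁸×0.949²)]^(1/4) = 205.95 K.
T₂ = [1361×0.46/(4×5.67×10⁻⁸×7.05²)]^(1/4) = 86.33 K.

T₁/T₂ ≈ 2.386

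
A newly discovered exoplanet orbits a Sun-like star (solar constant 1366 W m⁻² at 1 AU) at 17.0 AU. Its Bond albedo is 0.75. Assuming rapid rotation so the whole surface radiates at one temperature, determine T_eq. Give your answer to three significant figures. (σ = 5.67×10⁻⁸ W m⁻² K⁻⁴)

T_eq ≈ 47.8 K

Flux at 17.0 AU: S = 1366/17.0² = 4.73 W m⁻².
Energy balance: absorbed = emitted ⇒ πR²·S(1−A) = 4πR²·σT_eq⁴, so T_eq⁴ = S(1−A)/(4σ).
T_eq = [4.73 × 0.25 / (4 × 5.67×10⁻⁸)]^(1/4) = (5.21×10⁶)^(1/4) = 47.8 K.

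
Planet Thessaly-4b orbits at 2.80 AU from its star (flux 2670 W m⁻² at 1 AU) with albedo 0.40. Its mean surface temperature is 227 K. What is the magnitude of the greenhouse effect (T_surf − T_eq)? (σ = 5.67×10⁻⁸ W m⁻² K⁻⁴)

S = 2670/2.80² = 340.6 W m⁻².
T_eq = [S(1−A)/(4σ)]^(1/4) = [340.6×0.60/(4×5.67×10⁻⁸)]^(1/4) = 173.3 K.
ΔT = T_surf − T_eq = 227 − 173.3.

ΔT ≈ 53.7 K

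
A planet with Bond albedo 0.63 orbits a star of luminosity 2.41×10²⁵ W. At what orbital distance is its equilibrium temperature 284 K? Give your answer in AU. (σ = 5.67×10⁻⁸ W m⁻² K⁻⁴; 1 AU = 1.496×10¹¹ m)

From T_eq⁴ = L(1−A)/(16πσd²): d = √[L(1−A)/(16πσT_eq⁴)].
d = √[2.41×10²⁵ × 0.37 / (16π × 5.67×10⁻⁸ × (284)⁴)] = 2.19×10¹⁰ m = 0.147 AU.

d ≈ 0.147 AU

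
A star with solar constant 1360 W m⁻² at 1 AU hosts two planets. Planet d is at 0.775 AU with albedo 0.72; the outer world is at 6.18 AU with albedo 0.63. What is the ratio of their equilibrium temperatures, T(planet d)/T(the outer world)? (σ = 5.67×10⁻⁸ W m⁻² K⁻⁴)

T_eq = [S₀(1−A)/(4σd²)]^(1/4), so T ∝ (1−A)^(1/4) / √d.
T₁ = [1360×0.28/(4×5.67×10⁻⁸×0.775²)]^(1/4) = 229.94 K.
T₂ = [1360×0.37/(4×5.67×10⁻⁸×6.18²)]^(1/4) = 87.30 K.

T₁/T₂ ≈ 2.634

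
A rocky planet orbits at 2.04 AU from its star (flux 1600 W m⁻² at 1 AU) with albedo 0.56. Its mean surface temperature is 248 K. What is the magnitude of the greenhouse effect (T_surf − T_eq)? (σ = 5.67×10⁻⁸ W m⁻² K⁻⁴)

S = 1600/2.04² = 384.5 W m⁻².
T_eq = [S(1−A)/(4σ)]^(1/4) = [384.5×0.44/(4×5.67×10⁻⁸)]^(1/4) = 165.3 K.
ΔT = T_surf − T_eq = 248 − 165.3.

ΔT ≈ 82.7 K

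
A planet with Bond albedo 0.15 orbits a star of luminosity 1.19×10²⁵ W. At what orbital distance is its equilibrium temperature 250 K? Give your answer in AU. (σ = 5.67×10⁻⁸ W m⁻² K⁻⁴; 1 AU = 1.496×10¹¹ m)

d ≈ 0.201 AU

From T_eq⁴ = L(1−A)/(16πσd²): d = √[L(1−A)/(16πσT_eq⁴)].
d = √[1.19×10²⁵ × 0.85 / (16π × 5.67×10⁻⁸ × (250)⁴)] = 3.01×10¹⁰ m = 0.201 AU.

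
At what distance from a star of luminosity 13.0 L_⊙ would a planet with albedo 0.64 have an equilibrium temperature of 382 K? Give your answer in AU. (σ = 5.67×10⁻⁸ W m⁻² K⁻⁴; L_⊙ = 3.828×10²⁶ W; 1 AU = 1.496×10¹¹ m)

L = 13.0 × 3.828×10²⁶ = 4.98×10²⁷ W.
From T_eq⁴ = L(1−A)/(16πσd²): d = √[L(1−A)/(16πσT_eq⁴)].
d = √[4.98×10²⁷ × 0.36 / (16π × 5.67×10⁻⁸ × (382)⁴)] = 1.72×10¹¹ m = 1.15 AU.

d ≈ 1.15 AU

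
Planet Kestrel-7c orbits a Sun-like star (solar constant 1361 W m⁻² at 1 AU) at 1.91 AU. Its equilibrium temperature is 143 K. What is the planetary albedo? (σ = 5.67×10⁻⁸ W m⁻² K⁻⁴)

A ≈ 0.75

Flux at 1.91 AU: S = 1361/1.91² = 373 W m⁻².
From T_eq⁴ = S(1−A)/(4σ): 1−A = 4σT_eq⁴/S.
1−A = 4 × 5.67×10⁻⁸ × (143)⁴ / 373 = 0.254.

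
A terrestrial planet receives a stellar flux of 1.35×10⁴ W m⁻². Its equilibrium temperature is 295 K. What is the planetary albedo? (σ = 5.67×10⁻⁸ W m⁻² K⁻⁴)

A ≈ 0.87

From T_eq⁴ = S(1−A)/(4σ): 1−A = 4σT_eq⁴/S.
1−A = 4 × 5.67×10⁻⁸ × (295)⁴ / 1.35×10⁴ = 0.127.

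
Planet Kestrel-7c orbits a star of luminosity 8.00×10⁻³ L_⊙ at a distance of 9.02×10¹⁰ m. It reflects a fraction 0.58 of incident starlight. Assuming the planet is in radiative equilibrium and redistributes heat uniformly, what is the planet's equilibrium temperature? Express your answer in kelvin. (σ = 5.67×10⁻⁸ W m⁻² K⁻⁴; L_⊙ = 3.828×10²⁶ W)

L = 8.00×10⁻³ × 3.828×10²⁶ = 3.06×10²⁴ W.
Flux: S = L/(4πd²) = 3.06×10²⁴/(4π×(9.02×10¹⁰)²) = 30.0 W m⁻².
Energy balance: absorbed = emitted ⇒ πR²·S(1−A) = 4πR²·σT_eq⁴, so T_eq⁴ = S(1−A)/(4σ).
T_eq = [30.0 × 0.42 / (4 × 5.67×10⁻⁸)]^(1/4) = (5.55×10⁷)^(1/4) = 86.3 K.

T_eq ≈ 86.3 K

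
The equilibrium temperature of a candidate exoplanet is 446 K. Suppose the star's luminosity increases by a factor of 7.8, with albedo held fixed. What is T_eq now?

T_eq ∝ L^(1/4) · d^(−1/2).
T′ = 446 × 7.8^(1/4) = 745 K.

T_eq ≈ 745 K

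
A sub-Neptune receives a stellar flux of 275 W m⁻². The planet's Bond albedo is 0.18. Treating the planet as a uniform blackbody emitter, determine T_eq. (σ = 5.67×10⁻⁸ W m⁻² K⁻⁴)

Energy balance: absorbed = emitted ⇒ πR²·S(1−A) = 4πR²·σT_eq⁴, so T_eq⁴ = S(1−A)/(4σ).
T_eq = [275 × 0.82 / (4 × 5.67×10⁻⁸)]^(1/4) = (9.94×10⁸)^(1/4) = 178 K.

T_eq ≈ 178 K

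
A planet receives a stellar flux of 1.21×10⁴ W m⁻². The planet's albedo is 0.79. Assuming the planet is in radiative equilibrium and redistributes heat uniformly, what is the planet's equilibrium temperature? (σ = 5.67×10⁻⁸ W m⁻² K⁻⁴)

Energy balance: absorbed = emitted ⇒ πR²·S(1−A) = 4πR²·σT_eq⁴, so T_eq⁴ = S(1−A)/(4σ).
T_eq = [1.21×10⁴ × 0.21 / (4 × 5.67×10⁻⁸)]^(1/4) = (1.12×10¹⁰)^(1/4) = 325 K.

T_eq ≈ 325 K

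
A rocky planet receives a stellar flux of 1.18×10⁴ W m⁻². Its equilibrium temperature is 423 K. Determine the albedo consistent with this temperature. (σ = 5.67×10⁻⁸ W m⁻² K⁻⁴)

A ≈ 0.38

From T_eq⁴ = S(1−A)/(4σ): 1−A = 4σT_eq⁴/S.
1−A = 4 × 5.67×10⁻⁸ × (423)⁴ / 1.18×10⁴ = 0.615.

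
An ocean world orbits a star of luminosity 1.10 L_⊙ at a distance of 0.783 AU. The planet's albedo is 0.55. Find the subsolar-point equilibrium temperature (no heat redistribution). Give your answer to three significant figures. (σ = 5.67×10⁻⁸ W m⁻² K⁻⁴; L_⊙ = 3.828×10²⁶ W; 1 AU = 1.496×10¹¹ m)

d = 0.783 AU = 1.17×10¹¹ m.
L = 1.10 × 3.828×10²⁶ = 4.21×10²⁶ W.
Flux: S = L/(4πd²) = 4.21×10²⁶/(4π×(1.17×10¹¹)²) = 2440 W m⁻².
At the subsolar point the surface absorbs S(1−A) and emits σT⁴ per unit area — no factor of 4, since only the local patch is in balance.
T = [2440 × 0.45 / 5.67×10⁻⁸]^(1/4) = (1.94×10¹⁰)^(1/4) = 373 K.

T_ss ≈ 373 K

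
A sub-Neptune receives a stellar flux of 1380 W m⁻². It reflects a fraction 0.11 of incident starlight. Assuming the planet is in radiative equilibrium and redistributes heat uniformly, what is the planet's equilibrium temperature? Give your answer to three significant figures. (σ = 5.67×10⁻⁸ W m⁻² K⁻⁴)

T_eq ≈ 271 K

Energy balance: absorbed = emitted ⇒ πR²·S(1−A) = 4πR²·σT_eq⁴, so T_eq⁴ = S(1−A)/(4σ).
T_eq = [1380 × 0.89 / (4 × 5.67×10⁻⁸)]^(1/4) = (5.42×10⁹)^(1/4) = 271 K.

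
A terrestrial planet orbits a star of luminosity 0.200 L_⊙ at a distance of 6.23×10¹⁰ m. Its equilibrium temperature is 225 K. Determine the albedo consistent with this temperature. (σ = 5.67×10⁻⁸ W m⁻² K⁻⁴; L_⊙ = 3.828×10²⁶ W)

L = 0.200 × 3.828×10²⁶ = 7.66×10²⁵ W.
Flux: S = L/(4πd²) = 7.66×10²⁵/(4π×(6.23×10¹⁰)²) = 1570 W m⁻².
From T_eq⁴ = S(1−A)/(4σ): 1−A = 4σT_eq⁴/S.
1−A = 4 × 5.67×10⁻⁸ × (225)⁴ / 1570 = 0.370.

A ≈ 0.63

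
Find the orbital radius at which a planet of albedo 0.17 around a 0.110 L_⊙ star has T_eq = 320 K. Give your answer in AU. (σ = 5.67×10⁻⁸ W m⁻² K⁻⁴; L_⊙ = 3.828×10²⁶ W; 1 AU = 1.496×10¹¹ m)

L = 0.110 × 3.828×10²⁶ = 4.21×10²⁵ W.
From T_eq⁴ = L(1−A)/(16πσd²): d = √[L(1−A)/(16πσT_eq⁴)].
d = √[4.21×10²⁵ × 0.83 / (16π × 5.67×10⁻⁸ × (320)⁴)] = 3.42×10¹⁰ m = 0.229 AU.

d ≈ 0.229 AU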